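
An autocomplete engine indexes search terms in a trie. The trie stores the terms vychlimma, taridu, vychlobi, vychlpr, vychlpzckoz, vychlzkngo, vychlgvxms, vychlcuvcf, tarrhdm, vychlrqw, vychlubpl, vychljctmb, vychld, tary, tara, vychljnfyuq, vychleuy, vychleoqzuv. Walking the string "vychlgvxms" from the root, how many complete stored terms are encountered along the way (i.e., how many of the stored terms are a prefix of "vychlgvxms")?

1

Check each prefix of "vychlgvxms" against the stored set — each match is an end-marker on the path.
Prefixes of the query that are stored words: "vychlgvxms"
Count: 1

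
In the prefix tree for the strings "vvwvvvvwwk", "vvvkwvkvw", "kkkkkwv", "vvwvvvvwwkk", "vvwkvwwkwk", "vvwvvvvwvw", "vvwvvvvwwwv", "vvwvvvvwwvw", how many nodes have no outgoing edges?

7

A leaf is a node with no children — equivalently, the end of a word that is not a proper prefix of any other stored word.
Those words: "kkkkkwv", "vvvkwvkvw", "vvwkvwwkwk", "vvwvvvvwvw", "vvwvvvvwwkk", "vvwvvvvwwvw", "vvwvvvvwwwv"
Leaf count: 7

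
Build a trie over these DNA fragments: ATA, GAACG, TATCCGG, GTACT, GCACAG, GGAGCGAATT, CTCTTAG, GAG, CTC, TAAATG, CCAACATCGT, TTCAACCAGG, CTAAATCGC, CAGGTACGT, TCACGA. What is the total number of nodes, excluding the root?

83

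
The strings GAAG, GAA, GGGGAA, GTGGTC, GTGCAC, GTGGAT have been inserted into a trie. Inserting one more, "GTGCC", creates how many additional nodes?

The longest prefix of "GTGCC" already in the trie is "GTGC" (length 4).
New nodes needed: |"GTGCC"| − 4 = 5 − 4 = 1.

1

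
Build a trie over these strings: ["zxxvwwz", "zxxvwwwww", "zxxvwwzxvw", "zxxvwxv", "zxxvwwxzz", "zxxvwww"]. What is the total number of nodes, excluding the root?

18

For each word, the new-node count is its length minus the longest prefix already in the trie:
  "zxxvwwz" → 7 new (z, x, x, v, w, w, z)
  "zxxvwwwww" → prefix "zxxvww" already present; 3 new (w, w, w)
  "zxxvwwzxvw" → prefix "zxxvwwz" already present; 3 new (x, v, w)
  "zxxvwxv" → prefix "zxxvw" already present; 2 new (x, v)
  "zxxvwwxzz" → prefix "zxxvww" already present; 3 new (x, z, z)
  "zxxvwww" → prefix "zxxvwww" already present; 0 new (none)
Total nodes = 7 + 3 + 3 + 2 + 3 + 0 = 18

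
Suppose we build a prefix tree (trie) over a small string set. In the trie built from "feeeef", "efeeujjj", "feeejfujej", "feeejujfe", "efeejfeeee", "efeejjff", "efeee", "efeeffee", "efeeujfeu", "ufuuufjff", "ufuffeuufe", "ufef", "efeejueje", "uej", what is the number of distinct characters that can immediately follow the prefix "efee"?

Follow the path "efee" to its node, then look at its outgoing edges.
Characters that immediately follow "efee" among the stored strings: {e, f, j, u}.
That node has 4 child edges.

4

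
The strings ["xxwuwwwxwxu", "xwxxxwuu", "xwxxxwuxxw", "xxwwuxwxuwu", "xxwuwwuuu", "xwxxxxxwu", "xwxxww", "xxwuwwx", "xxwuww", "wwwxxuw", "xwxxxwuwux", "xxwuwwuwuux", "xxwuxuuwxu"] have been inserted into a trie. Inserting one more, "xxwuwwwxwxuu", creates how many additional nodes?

1

Walking "xxwuwwwxwxuu" from the root, the first 11 characters ("xxwuwwwxwxu") follow existing edges; "u" is the first miss.
New nodes needed: |"xxwuwwwxwxuu"| − 11 = 12 − 11 = 1.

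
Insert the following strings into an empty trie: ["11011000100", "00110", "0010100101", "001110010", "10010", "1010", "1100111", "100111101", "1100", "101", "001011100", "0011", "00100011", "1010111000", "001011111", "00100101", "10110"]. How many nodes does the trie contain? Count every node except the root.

Insert word by word; a character creates a node only if that edge doesn't already exist:
  "11011000100" → 11 new (1, 1, 0, 1, 1, 0, 0, 0, 1, 0, 0)
  "00110" → 5 new (0, 0, 1, 1, 0)
  "0010100101" → prefix "001" already present; 7 new (0, 1, 0, 0, 1, 0, 1)
  "001110010" → prefix "0011" already present; 5 new (1, 0, 0, 1, 0)
  "10010" → prefix "1" already present; 4 new (0, 0, 1, 0)
  "1010" → prefix "10" already present; 2 new (1, 0)
  "1100111" → prefix "110" already present; 4 new (0, 1, 1, 1)
  "100111101" → prefix "1001" already present; 5 new (1, 1, 1, 0, 1)
  "1100" → prefix "1100" already present; 0 new (none)
  "101" → prefix "101" already present; 0 new (none)
  "001011100" → prefix "00101" already present; 4 new (1, 1, 0, 0)
  "0011" → prefix "0011" already present; 0 new (none)
  "00100011" → prefix "0010" already present; 4 new (0, 0, 1, 1)
  "1010111000" → prefix "1010" already present; 6 new (1, 1, 1, 0, 0, 0)
  "001011111" → prefix "0010111" already present; 2 new (1, 1)
  "00100101" → prefix "00100" already present; 3 new (1, 0, 1)
  "10110" → prefix "101" already present; 2 new (1, 0)
Total nodes = 11 + 5 + 7 + 5 + 4 + 2 + 4 + 5 + 0 + 0 + 4 + 0 + 4 + 6 + 2 + 3 + 2 = 64

64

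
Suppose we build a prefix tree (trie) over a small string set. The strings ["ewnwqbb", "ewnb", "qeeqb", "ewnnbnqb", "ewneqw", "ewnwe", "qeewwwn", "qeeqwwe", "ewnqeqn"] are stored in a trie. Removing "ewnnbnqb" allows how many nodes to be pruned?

After clearing the end-marker at "ewnnbnqb", prune upward until reaching a node still needed by another word.
The suffix "nbnqb" (5 nodes) is used only by "ewnnbnqb"; the node for "ewn" still has the child "w", so pruning stops there.
Nodes removed: 5

5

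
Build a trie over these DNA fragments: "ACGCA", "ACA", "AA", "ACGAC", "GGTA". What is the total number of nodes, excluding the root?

Count nodes per top-level branch (shared prefixes stored once):
  'A'-branch (AA, ACA, ACGAC, ACGCA): 9 nodes
  'G'-branch (GGTA): 4 nodes
Sum: 13

13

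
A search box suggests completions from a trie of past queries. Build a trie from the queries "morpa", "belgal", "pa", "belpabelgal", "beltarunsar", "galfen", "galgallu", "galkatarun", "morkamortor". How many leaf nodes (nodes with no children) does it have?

Leaves are exactly the stored words that no other stored word extends.
Those words: "belgal", "belpabelgal", "beltarunsar", "galfen", "galgallu", "galkatarun", "morkamortor", "morpa", "pa"
Leaf count: 9

9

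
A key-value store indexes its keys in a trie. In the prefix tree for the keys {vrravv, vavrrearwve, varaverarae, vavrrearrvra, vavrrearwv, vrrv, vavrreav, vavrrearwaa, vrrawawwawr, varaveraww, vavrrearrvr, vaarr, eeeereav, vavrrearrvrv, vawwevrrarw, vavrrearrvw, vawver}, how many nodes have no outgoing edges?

15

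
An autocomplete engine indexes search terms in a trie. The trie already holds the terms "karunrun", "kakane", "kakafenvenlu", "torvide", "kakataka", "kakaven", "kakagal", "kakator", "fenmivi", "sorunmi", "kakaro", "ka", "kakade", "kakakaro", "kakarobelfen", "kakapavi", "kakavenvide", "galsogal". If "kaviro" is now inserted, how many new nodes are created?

The longest prefix of "kaviro" already in the trie is "ka" (length 2).
New nodes needed: |"kaviro"| − 2 = 6 − 2 = 4.

4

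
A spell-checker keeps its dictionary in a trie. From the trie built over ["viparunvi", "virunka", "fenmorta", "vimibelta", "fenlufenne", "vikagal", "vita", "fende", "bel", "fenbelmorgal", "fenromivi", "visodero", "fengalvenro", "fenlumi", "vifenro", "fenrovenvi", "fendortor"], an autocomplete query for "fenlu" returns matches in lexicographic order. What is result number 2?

DFS of the "fenlu" subtree visits, in order: "fenlufenne", "fenlumi"
The 2nd is fenlumi.

fenlumi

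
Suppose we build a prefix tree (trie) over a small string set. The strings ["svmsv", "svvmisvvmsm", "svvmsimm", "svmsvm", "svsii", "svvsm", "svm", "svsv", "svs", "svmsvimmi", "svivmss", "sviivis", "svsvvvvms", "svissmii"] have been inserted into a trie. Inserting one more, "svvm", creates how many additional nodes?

Every character of "svvm" already lies on an existing path (it is a prefix of some stored word).
No new nodes are needed: 0.

0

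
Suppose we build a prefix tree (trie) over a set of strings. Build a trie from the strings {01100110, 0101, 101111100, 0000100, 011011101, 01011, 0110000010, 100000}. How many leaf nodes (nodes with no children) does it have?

7

A leaf is a node with no children — equivalently, the end of a word that is not a proper prefix of any other stored word.
Those words: "0000100", "01011", "0110000010", "01100110", "011011101", "100000", "101111100"
Leaf count: 7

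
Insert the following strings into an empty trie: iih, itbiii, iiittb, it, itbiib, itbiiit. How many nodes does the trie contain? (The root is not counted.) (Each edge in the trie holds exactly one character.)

14

Count nodes per top-level branch (shared prefixes stored once):
  'i'-branch (iih, iiittb, it, itbiib, itbiii, itbiiit): 14 nodes
Sum: 14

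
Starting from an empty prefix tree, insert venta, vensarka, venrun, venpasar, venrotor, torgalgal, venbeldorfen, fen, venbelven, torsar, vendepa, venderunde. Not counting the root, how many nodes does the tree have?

58

Insert word by word; a character creates a node only if that edge doesn't already exist:
  "venta" → 5 new (v, e, n, t, a)
  "vensarka" → prefix "ven" already present; 5 new (s, a, r, k, a)
  "venrun" → prefix "ven" already present; 3 new (r, u, n)
  "venpasar" → prefix "ven" already present; 5 new (p, a, s, a, r)
  "venrotor" → prefix "venr" already present; 4 new (o, t, o, r)
  "torgalgal" → 9 new (t, o, r, g, a, l, g, a, l)
  "venbeldorfen" → prefix "ven" already present; 9 new (b, e, l, d, o, r, f, e, n)
  "fen" → 3 new (f, e, n)
  "venbelven" → prefix "venbel" already present; 3 new (v, e, n)
  "torsar" → prefix "tor" already present; 3 new (s, a, r)
  "vendepa" → prefix "ven" already present; 4 new (d, e, p, a)
  "venderunde" → prefix "vende" already present; 5 new (r, u, n, d, e)
Total nodes = 5 + 5 + 3 + 5 + 4 + 9 + 9 + 3 + 3 + 3 + 4 + 5 = 58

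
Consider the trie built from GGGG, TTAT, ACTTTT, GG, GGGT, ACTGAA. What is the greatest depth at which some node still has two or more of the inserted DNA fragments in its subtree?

3

Equivalently: take the maximum, over all pairs, of their longest common prefix length.
e.g. "ACTGAA" and "ACTTTT" share the prefix "ACT" of length 3; no pair shares a longer one.
Longest shared-prefix length: 3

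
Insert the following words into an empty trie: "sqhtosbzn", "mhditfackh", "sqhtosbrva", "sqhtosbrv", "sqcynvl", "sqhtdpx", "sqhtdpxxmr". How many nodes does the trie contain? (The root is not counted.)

33

Insert word by word; a character creates a node only if that edge doesn't already exist:
  "sqhtosbzn" → 9 new (s, q, h, t, o, s, b, z, n)
  "mhditfackh" → 10 new (m, h, d, i, t, f, a, c, k, h)
  "sqhtosbrva" → prefix "sqhtosb" already present; 3 new (r, v, a)
  "sqhtosbrv" → prefix "sqhtosbrv" already present; 0 new (none)
  "sqcynvl" → prefix "sq" already present; 5 new (c, y, n, v, l)
  "sqhtdpx" → prefix "sqht" already present; 3 new (d, p, x)
  "sqhtdpxxmr" → prefix "sqhtdpx" already present; 3 new (x, m, r)
Total nodes = 9 + 10 + 3 + 0 + 5 + 3 + 3 = 33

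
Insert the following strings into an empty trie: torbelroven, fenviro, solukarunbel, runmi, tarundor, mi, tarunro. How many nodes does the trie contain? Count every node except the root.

Trace insertions, counting only characters that open a new branch:
  "torbelroven" → 11 new (t, o, r, b, e, l, r, o, v, e, n)
  "fenviro" → 7 new (f, e, n, v, i, r, o)
  "solukarunbel" → 12 new (s, o, l, u, k, a, r, u, n, b, e, l)
  "runmi" → 5 new (r, u, n, m, i)
  "tarundor" → prefix "t" already present; 7 new (a, r, u, n, d, o, r)
  "mi" → 2 new (m, i)
  "tarunro" → prefix "tarun" already present; 2 new (r, o)
Total nodes = 11 + 7 + 12 + 5 + 7 + 2 + 2 = 46

46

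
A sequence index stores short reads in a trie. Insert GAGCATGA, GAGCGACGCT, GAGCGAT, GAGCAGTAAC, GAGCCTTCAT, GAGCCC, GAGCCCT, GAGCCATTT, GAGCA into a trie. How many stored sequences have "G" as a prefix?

Filter for entries beginning with "G":
Matches: "GAGCA", "GAGCAGTAAC", "GAGCATGA", "GAGCCATTT", "GAGCCC", "GAGCCCT", "GAGCCTTCAT", "GAGCGACGCT", "GAGCGAT"
Count: 9

9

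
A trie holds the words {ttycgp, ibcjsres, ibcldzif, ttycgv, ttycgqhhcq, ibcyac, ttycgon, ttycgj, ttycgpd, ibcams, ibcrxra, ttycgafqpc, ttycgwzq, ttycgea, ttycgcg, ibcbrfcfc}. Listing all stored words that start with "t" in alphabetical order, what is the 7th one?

Filter for "t…" and sort: "ttycgafqpc", "ttycgcg", "ttycgea", "ttycgj", "ttycgon", "ttycgp", "ttycgpd", "ttycgqhhcq", "ttycgv", "ttycgwzq"
Position 7: ttycgpd

ttycgpd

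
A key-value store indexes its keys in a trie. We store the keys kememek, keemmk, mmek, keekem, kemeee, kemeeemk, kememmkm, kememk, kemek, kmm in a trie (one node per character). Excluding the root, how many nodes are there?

29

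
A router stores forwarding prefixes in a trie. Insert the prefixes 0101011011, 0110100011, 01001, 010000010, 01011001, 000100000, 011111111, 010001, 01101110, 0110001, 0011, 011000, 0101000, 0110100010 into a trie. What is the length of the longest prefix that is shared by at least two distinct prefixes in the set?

Equivalently: take the maximum, over all pairs, of their longest common prefix length.
"0110100010" and "0110100011" agree on "011010001" (9 characters) before diverging; nothing deeper is shared.
Longest shared-prefix length: 9

9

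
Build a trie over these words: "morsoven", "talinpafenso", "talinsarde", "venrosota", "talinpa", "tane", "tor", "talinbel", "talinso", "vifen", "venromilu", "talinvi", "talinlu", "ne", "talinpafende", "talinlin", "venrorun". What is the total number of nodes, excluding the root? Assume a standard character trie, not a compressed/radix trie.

63

Insert word by word; a character creates a node only if that edge doesn't already exist:
  "morsoven" → 8 new (m, o, r, s, o, v, e, n)
  "talinpafenso" → 12 new (t, a, l, i, n, p, a, f, e, n, s, o)
  "talinsarde" → prefix "talin" already present; 5 new (s, a, r, d, e)
  "venrosota" → 9 new (v, e, n, r, o, s, o, t, a)
  "talinpa" → prefix "talinpa" already present; 0 new (none)
  "tane" → prefix "ta" already present; 2 new (n, e)
  "tor" → prefix "t" already present; 2 new (o, r)
  "talinbel" → prefix "talin" already present; 3 new (b, e, l)
  "talinso" → prefix "talins" already present; 1 new (o)
  "vifen" → prefix "v" already present; 4 new (i, f, e, n)
  "venromilu" → prefix "venro" already present; 4 new (m, i, l, u)
  "talinvi" → prefix "talin" already present; 2 new (v, i)
  "talinlu" → prefix "talin" already present; 2 new (l, u)
  "ne" → 2 new (n, e)
  "talinpafende" → prefix "talinpafen" already present; 2 new (d, e)
  "talinlin" → prefix "talinl" already present; 2 new (i, n)
  "venrorun" → prefix "venro" already present; 3 new (r, u, n)
Total nodes = 8 + 12 + 5 + 9 + 0 + 2 + 2 + 3 + 1 + 4 + 4 + 2 + 2 + 2 + 2 + 2 + 3 = 63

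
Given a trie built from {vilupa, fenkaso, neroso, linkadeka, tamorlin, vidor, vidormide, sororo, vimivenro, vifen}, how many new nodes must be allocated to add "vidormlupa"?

4

Walking "vidormlupa" from the root, the first 6 characters ("vidorm") follow existing edges; "l" is the first miss.
New nodes needed: |"vidormlupa"| − 6 = 10 − 6 = 4.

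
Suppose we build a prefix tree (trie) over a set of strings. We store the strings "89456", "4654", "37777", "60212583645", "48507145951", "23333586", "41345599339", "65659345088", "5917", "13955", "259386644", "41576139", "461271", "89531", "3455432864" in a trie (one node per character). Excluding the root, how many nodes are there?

102

For each word, the new-node count is its length minus the longest prefix already in the trie:
  "89456" → 5 new (8, 9, 4, 5, 6)
  "4654" → 4 new (4, 6, 5, 4)
  "37777" → 5 new (3, 7, 7, 7, 7)
  "60212583645" → 11 new (6, 0, 2, 1, 2, 5, 8, 3, 6, 4, 5)
  "48507145951" → prefix "4" already present; 10 new (8, 5, 0, 7, 1, 4, 5, 9, 5, 1)
  "23333586" → 8 new (2, 3, 3, 3, 3, 5, 8, 6)
  "41345599339" → prefix "4" already present; 10 new (1, 3, 4, 5, 5, 9, 9, 3, 3, 9)
  "65659345088" → prefix "6" already present; 10 new (5, 6, 5, 9, 3, 4, 5, 0, 8, 8)
  "5917" → 4 new (5, 9, 1, 7)
  "13955" → 5 new (1, 3, 9, 5, 5)
  "259386644" → prefix "2" already present; 8 new (5, 9, 3, 8, 6, 6, 4, 4)
  "41576139" → prefix "41" already present; 6 new (5, 7, 6, 1, 3, 9)
  "461271" → prefix "46" already present; 4 new (1, 2, 7, 1)
  "89531" → prefix "89" already present; 3 new (5, 3, 1)
  "3455432864" → prefix "3" already present; 9 new (4, 5, 5, 4, 3, 2, 8, 6, 4)
Total nodes = 5 + 4 + 5 + 11 + 10 + 8 + 10 + 10 + 4 + 5 + 8 + 6 + 4 + 3 + 9 = 102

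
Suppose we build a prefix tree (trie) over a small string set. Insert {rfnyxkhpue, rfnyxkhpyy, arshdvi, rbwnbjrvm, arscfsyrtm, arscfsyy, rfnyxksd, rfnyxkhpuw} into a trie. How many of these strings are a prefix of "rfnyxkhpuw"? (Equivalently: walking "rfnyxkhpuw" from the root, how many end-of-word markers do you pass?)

Walk "rfnyxkhpuw" from the root; an end-of-word marker is hit whenever a stored word is a prefix of "rfnyxkhpuw".
Prefixes of the query that are stored words: "rfnyxkhpuw"
Count: 1

1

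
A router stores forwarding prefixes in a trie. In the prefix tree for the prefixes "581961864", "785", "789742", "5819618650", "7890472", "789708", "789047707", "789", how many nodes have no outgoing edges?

A leaf is a node with no children — equivalently, the end of a word that is not a proper prefix of any other stored word.
Those words: "581961864", "5819618650", "785", "7890472", "789047707", "789708", "789742"
Leaf count: 7

7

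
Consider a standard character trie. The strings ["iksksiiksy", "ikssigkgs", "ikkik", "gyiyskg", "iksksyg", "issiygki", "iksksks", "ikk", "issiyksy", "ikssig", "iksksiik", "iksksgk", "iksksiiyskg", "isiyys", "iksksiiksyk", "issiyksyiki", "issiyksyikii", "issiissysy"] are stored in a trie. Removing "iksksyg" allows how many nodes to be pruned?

Walk "iksksyg" from the leaf back toward the root, removing each node that no remaining word uses.
The suffix "yg" (2 nodes) is used only by "iksksyg"; the node for "iksks" still has the child "i", so pruning stops there.
Nodes removed: 2

2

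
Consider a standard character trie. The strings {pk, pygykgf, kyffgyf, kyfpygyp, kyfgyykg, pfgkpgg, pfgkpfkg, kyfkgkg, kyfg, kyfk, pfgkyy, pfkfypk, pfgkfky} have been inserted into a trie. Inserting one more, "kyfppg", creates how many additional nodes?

2

The longest prefix of "kyfppg" already in the trie is "kyfp" (length 4).
Each of the 2 remaining characters creates one node.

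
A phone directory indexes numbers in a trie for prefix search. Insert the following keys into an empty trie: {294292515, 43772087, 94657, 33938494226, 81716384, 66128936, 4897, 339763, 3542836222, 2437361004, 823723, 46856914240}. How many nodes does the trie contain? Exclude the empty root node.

88

For each word, the new-node count is its length minus the longest prefix already in the trie:
  "294292515" → 9 new (2, 9, 4, 2, 9, 2, 5, 1, 5)
  "43772087" → 8 new (4, 3, 7, 7, 2, 0, 8, 7)
  "94657" → 5 new (9, 4, 6, 5, 7)
  "33938494226" → 11 new (3, 3, 9, 3, 8, 4, 9, 4, 2, 2, 6)
  "81716384" → 8 new (8, 1, 7, 1, 6, 3, 8, 4)
  "66128936" → 8 new (6, 6, 1, 2, 8, 9, 3, 6)
  "4897" → prefix "4" already present; 3 new (8, 9, 7)
  "339763" → prefix "339" already present; 3 new (7, 6, 3)
  "3542836222" → prefix "3" already present; 9 new (5, 4, 2, 8, 3, 6, 2, 2, 2)
  "2437361004" → prefix "2" already present; 9 new (4, 3, 7, 3, 6, 1, 0, 0, 4)
  "823723" → prefix "8" already present; 5 new (2, 3, 7, 2, 3)
  "46856914240" → prefix "4" already present; 10 new (6, 8, 5, 6, 9, 1, 4, 2, 4, 0)
Total nodes = 9 + 8 + 5 + 11 + 8 + 8 + 3 + 3 + 9 + 9 + 5 + 10 = 88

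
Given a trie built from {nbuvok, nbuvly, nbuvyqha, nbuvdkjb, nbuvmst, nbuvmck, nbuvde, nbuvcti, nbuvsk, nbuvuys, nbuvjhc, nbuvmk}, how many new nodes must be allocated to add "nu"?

Walking "nu" from the root, the first 1 characters ("n") follow existing edges; "u" is the first miss.
New nodes needed: |"nu"| − 1 = 2 − 1 = 1.

1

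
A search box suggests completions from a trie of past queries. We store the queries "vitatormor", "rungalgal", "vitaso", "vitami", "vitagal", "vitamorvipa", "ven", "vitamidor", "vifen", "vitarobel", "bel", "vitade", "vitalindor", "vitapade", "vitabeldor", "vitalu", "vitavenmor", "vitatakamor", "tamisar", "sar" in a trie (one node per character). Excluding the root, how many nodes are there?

89

Insert word by word; a character creates a node only if that edge doesn't already exist:
  "vitatormor" → 10 new (v, i, t, a, t, o, r, m, o, r)
  "rungalgal" → 9 new (r, u, n, g, a, l, g, a, l)
  "vitaso" → prefix "vita" already present; 2 new (s, o)
  "vitami" → prefix "vita" already present; 2 new (m, i)
  "vitagal" → prefix "vita" already present; 3 new (g, a, l)
  "vitamorvipa" → prefix "vitam" already present; 6 new (o, r, v, i, p, a)
  "ven" → prefix "v" already present; 2 new (e, n)
  "vitamidor" → prefix "vitami" already present; 3 new (d, o, r)
  "vifen" → prefix "vi" already present; 3 new (f, e, n)
  "vitarobel" → prefix "vita" already present; 5 new (r, o, b, e, l)
  "bel" → 3 new (b, e, l)
  "vitade" → prefix "vita" already present; 2 new (d, e)
  "vitalindor" → prefix "vita" already present; 6 new (l, i, n, d, o, r)
  "vitapade" → prefix "vita" already present; 4 new (p, a, d, e)
  "vitabeldor" → prefix "vita" already present; 6 new (b, e, l, d, o, r)
  "vitalu" → prefix "vital" already present; 1 new (u)
  "vitavenmor" → prefix "vita" already present; 6 new (v, e, n, m, o, r)
  "vitatakamor" → prefix "vitat" already present; 6 new (a, k, a, m, o, r)
  "tamisar" → 7 new (t, a, m, i, s, a, r)
  "sar" → 3 new (s, a, r)
Total nodes = 10 + 9 + 2 + 2 + 3 + 6 + 2 + 3 + 3 + 5 + 3 + 2 + 6 + 4 + 6 + 1 + 6 + 6 + 7 + 3 = 89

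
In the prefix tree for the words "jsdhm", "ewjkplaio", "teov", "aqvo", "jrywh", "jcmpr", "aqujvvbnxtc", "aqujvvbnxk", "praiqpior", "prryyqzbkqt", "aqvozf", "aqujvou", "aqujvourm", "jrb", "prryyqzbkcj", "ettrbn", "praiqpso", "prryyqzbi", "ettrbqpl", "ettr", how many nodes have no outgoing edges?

17

Leaves are exactly the stored words that no other stored word extends.
Those words: "aqujvourm", "aqujvvbnxk", "aqujvvbnxtc", "aqvozf", "ettrbn", "ettrbqpl", "ewjkplaio", "jcmpr", "jrb", "jrywh", "jsdhm", "praiqpior", "praiqpso", "prryyqzbi", "prryyqzbkcj", "prryyqzbkqt", "teov"
Leaf count: 17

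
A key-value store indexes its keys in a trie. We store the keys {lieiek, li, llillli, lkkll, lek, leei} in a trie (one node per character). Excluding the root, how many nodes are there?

20

Count nodes per top-level branch (shared prefixes stored once):
  'l'-branch (leei, lek, li, lieiek, lkkll, llillli): 20 nodes
Sum: 20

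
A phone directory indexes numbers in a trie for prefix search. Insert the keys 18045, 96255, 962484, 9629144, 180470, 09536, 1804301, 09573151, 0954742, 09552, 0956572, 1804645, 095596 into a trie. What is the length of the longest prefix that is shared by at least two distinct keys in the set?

4

The deepest shared node is where two words last agree before diverging.
e.g. "09552" and "095596" share the prefix "0955" of length 4; no pair shares a longer one.
Longest shared-prefix length: 4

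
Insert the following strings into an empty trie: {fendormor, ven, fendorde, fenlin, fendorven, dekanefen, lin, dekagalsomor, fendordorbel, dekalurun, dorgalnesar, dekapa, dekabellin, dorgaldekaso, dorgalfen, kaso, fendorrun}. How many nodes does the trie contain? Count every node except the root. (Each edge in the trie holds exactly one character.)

84

Trace insertions, counting only characters that open a new branch:
  "fendormor" → 9 new (f, e, n, d, o, r, m, o, r)
  "ven" → 3 new (v, e, n)
  "fendorde" → prefix "fendor" already present; 2 new (d, e)
  "fenlin" → prefix "fen" already present; 3 new (l, i, n)
  "fendorven" → prefix "fendor" already present; 3 new (v, e, n)
  "dekanefen" → 9 new (d, e, k, a, n, e, f, e, n)
  "lin" → 3 new (l, i, n)
  "dekagalsomor" → prefix "deka" already present; 8 new (g, a, l, s, o, m, o, r)
  "fendordorbel" → prefix "fendord" already present; 5 new (o, r, b, e, l)
  "dekalurun" → prefix "deka" already present; 5 new (l, u, r, u, n)
  "dorgalnesar" → prefix "d" already present; 10 new (o, r, g, a, l, n, e, s, a, r)
  "dekapa" → prefix "deka" already present; 2 new (p, a)
  "dekabellin" → prefix "deka" already present; 6 new (b, e, l, l, i, n)
  "dorgaldekaso" → prefix "dorgal" already present; 6 new (d, e, k, a, s, o)
  "dorgalfen" → prefix "dorgal" already present; 3 new (f, e, n)
  "kaso" → 4 new (k, a, s, o)
  "fendorrun" → prefix "fendor" already present; 3 new (r, u, n)
Total nodes = 9 + 3 + 2 + 3 + 3 + 9 + 3 + 8 + 5 + 5 + 10 + 2 + 6 + 6 + 3 + 4 + 3 = 84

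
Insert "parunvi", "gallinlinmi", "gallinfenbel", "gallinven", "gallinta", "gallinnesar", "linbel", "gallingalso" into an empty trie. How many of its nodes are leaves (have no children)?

8

Leaves are exactly the stored words that no other stored word extends.
Those words: "gallinfenbel", "gallingalso", "gallinlinmi", "gallinnesar", "gallinta", "gallinven", "linbel", "parunvi"
Leaf count: 8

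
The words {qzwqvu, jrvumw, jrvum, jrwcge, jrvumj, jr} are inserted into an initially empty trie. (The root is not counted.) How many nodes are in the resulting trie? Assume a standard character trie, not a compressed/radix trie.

17

Count nodes per top-level branch (shared prefixes stored once):
  'j'-branch (jr, jrvum, jrvumj, jrvumw, jrwcge): 11 nodes
  'q'-branch (qzwqvu): 6 nodes
Sum: 17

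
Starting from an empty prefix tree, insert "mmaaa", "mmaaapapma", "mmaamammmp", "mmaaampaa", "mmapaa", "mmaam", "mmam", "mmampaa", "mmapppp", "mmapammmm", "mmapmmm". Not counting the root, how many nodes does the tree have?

Trace insertions, counting only characters that open a new branch:
  "mmaaa" → 5 new (m, m, a, a, a)
  "mmaaapapma" → prefix "mmaaa" already present; 5 new (p, a, p, m, a)
  "mmaamammmp" → prefix "mmaa" already present; 6 new (m, a, m, m, m, p)
  "mmaaampaa" → prefix "mmaaa" already present; 4 new (m, p, a, a)
  "mmapaa" → prefix "mma" already present; 3 new (p, a, a)
  "mmaam" → prefix "mmaam" already present; 0 new (none)
  "mmam" → prefix "mma" already present; 1 new (m)
  "mmampaa" → prefix "mmam" already present; 3 new (p, a, a)
  "mmapppp" → prefix "mmap" already present; 3 new (p, p, p)
  "mmapammmm" → prefix "mmapa" already present; 4 new (m, m, m, m)
  "mmapmmm" → prefix "mmap" already present; 3 new (m, m, m)
Total nodes = 5 + 5 + 6 + 4 + 3 + 0 + 1 + 3 + 3 + 4 + 3 = 37

37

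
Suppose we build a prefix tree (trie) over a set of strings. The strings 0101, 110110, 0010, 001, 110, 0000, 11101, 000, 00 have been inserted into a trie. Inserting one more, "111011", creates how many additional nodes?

1

The longest prefix of "111011" already in the trie is "11101" (length 5).
So 6 − 5 = 1 new nodes.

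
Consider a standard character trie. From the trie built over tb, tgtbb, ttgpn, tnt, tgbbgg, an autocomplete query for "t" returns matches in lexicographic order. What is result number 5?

DFS of the "t" subtree visits, in order: "tb", "tgbbgg", "tgtbb", "tnt", "ttgpn"
The 5th is ttgpn.

ttgpn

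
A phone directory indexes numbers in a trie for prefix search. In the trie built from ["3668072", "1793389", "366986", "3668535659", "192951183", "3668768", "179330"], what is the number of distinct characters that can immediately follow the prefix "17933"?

2

Walk "17933" from the root, arriving at one node.
Characters that immediately follow "17933" among the stored strings: {0, 8}.
That node has 2 child edges.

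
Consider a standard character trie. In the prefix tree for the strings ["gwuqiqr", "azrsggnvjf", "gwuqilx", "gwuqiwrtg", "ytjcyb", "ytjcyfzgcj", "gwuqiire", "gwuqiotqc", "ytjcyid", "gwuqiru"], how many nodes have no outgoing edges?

10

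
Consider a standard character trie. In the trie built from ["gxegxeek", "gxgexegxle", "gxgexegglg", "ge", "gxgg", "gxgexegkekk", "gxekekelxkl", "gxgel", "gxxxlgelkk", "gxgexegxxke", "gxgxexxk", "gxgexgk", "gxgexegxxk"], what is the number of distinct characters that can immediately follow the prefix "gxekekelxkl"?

0

Follow the path "gxekekelxkl" to its node, then look at its outgoing edges.
No stored string extends past "gxekekelxkl".
That node has 0 child edges.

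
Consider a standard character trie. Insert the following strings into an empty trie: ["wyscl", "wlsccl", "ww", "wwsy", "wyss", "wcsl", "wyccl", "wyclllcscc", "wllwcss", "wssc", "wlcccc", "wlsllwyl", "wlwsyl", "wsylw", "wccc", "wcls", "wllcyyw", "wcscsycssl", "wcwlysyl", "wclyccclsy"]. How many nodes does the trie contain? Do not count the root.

79

For each word, the new-node count is its length minus the longest prefix already in the trie:
  "wyscl" → 5 new (w, y, s, c, l)
  "wlsccl" → prefix "w" already present; 5 new (l, s, c, c, l)
  "ww" → prefix "w" already present; 1 new (w)
  "wwsy" → prefix "ww" already present; 2 new (s, y)
  "wyss" → prefix "wys" already present; 1 new (s)
  "wcsl" → prefix "w" already present; 3 new (c, s, l)
  "wyccl" → prefix "wy" already present; 3 new (c, c, l)
  "wyclllcscc" → prefix "wyc" already present; 7 new (l, l, l, c, s, c, c)
  "wllwcss" → prefix "wl" already present; 5 new (l, w, c, s, s)
  "wssc" → prefix "w" already present; 3 new (s, s, c)
  "wlcccc" → prefix "wl" already present; 4 new (c, c, c, c)
  "wlsllwyl" → prefix "wls" already present; 5 new (l, l, w, y, l)
  "wlwsyl" → prefix "wl" already present; 4 new (w, s, y, l)
  "wsylw" → prefix "ws" already present; 3 new (y, l, w)
  "wccc" → prefix "wc" already present; 2 new (c, c)
  "wcls" → prefix "wc" already present; 2 new (l, s)
  "wllcyyw" → prefix "wll" already present; 4 new (c, y, y, w)
  "wcscsycssl" → prefix "wcs" already present; 7 new (c, s, y, c, s, s, l)
  "wcwlysyl" → prefix "wc" already present; 6 new (w, l, y, s, y, l)
  "wclyccclsy" → prefix "wcl" already present; 7 new (y, c, c, c, l, s, y)
Total nodes = 5 + 5 + 1 + 2 + 1 + 3 + 3 + 7 + 5 + 3 + 4 + 5 + 4 + 3 + 2 + 2 + 4 + 7 + 6 + 7 = 79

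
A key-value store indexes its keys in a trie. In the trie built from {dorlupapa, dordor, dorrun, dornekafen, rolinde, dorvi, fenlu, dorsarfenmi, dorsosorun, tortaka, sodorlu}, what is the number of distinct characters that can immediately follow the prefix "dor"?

6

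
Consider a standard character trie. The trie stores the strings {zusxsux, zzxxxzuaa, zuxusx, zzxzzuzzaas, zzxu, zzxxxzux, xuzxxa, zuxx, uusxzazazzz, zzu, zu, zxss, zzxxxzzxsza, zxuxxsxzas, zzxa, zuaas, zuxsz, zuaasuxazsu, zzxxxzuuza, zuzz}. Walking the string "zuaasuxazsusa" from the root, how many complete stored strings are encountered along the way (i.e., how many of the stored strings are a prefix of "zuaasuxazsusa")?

3

Check each prefix of "zuaasuxazsusa" against the stored set — each match is an end-marker on the path.
Prefixes of the query that are stored words: "zu", "zuaas", "zuaasuxazsu"
Count: 3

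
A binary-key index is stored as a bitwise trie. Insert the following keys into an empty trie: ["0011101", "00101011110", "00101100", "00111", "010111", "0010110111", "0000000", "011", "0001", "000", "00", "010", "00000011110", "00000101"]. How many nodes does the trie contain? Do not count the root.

For each word, the new-node count is its length minus the longest prefix already in the trie:
  "0011101" → 7 new (0, 0, 1, 1, 1, 0, 1)
  "00101011110" → prefix "001" already present; 8 new (0, 1, 0, 1, 1, 1, 1, 0)
  "00101100" → prefix "00101" already present; 3 new (1, 0, 0)
  "00111" → prefix "00111" already present; 0 new (none)
  "010111" → prefix "0" already present; 5 new (1, 0, 1, 1, 1)
  "0010110111" → prefix "0010110" already present; 3 new (1, 1, 1)
  "0000000" → prefix "00" already present; 5 new (0, 0, 0, 0, 0)
  "011" → prefix "01" already present; 1 new (1)
  "0001" → prefix "000" already present; 1 new (1)
  "000" → prefix "000" already present; 0 new (none)
  "00" → prefix "00" already present; 0 new (none)
  "010" → prefix "010" already present; 0 new (none)
  "00000011110" → prefix "000000" already present; 5 new (1, 1, 1, 1, 0)
  "00000101" → prefix "00000" already present; 3 new (1, 0, 1)
Total nodes = 7 + 8 + 3 + 0 + 5 + 3 + 5 + 1 + 1 + 0 + 0 + 0 + 5 + 3 = 41

41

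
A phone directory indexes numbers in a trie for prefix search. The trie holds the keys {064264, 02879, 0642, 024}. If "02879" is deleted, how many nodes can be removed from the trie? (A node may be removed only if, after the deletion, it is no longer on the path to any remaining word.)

3

A node on "02879"'s path can go only if nothing else ends at it or branches off below it.
The suffix "879" (3 nodes) is used only by "02879"; the node for "02" still has the child "4", so pruning stops there.
Nodes removed: 3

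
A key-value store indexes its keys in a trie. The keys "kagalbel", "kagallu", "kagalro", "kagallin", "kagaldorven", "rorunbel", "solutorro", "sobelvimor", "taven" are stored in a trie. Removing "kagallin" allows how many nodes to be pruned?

A node on "kagallin"'s path can go only if nothing else ends at it or branches off below it.
The suffix "in" (2 nodes) is used only by "kagallin"; the node for "kagall" still has the child "u", so pruning stops there.
Nodes removed: 2

2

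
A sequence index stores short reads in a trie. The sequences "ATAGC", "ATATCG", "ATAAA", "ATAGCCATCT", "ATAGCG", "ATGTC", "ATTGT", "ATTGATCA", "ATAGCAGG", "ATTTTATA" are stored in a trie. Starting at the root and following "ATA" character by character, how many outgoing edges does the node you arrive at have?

3

The children of the "ATA" node are the distinct next characters among strings starting with "ATA".
Distinct next characters after "ATA": A, G, T.
That node has 3 child edges.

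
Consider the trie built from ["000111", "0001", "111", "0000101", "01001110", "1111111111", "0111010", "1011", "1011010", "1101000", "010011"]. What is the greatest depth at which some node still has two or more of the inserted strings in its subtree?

The deepest shared node is where two words last agree before diverging.
"010011" and "01001110" agree on "010011" (6 characters) before diverging; nothing deeper is shared.
Longest shared-prefix length: 6

6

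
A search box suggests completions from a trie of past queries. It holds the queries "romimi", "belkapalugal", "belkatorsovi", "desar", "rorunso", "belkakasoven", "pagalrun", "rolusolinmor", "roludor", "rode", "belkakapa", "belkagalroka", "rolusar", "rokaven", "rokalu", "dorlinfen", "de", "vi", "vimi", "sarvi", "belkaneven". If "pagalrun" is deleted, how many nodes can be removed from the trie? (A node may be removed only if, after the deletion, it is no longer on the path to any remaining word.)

8

After clearing the end-marker at "pagalrun", prune upward until reaching a node still needed by another word.
No other word shares any prefix with "pagalrun", so all 8 of its nodes go.
Nodes removed: 8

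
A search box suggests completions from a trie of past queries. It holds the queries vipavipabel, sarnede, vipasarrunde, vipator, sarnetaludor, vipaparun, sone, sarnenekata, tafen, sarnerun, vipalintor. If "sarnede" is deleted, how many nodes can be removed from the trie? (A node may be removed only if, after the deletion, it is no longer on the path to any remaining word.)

2

Walk "sarnede" from the leaf back toward the root, removing each node that no remaining word uses.
The suffix "de" (2 nodes) is used only by "sarnede"; the node for "sarne" still has the child "t", so pruning stops there.
Nodes removed: 2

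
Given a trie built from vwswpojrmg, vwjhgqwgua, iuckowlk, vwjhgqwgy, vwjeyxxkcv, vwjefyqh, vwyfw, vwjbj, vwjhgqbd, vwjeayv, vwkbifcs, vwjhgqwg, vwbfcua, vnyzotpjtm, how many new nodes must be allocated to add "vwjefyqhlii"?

The longest prefix of "vwjefyqhlii" already in the trie is "vwjefyqh" (length 8).
Each of the 3 remaining characters creates one node.

3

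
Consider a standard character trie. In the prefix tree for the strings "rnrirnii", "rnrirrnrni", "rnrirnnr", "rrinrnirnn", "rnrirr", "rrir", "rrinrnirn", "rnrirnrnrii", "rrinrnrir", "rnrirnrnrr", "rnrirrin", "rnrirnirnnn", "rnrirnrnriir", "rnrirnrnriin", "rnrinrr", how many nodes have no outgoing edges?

12

A leaf is a node with no children — equivalently, the end of a word that is not a proper prefix of any other stored word.
Those words: "rnrinrr", "rnrirnii", "rnrirnirnnn", "rnrirnnr", "rnrirnrnriin", "rnrirnrnriir", "rnrirnrnrr", "rnrirrin", "rnrirrnrni", "rrinrnirnn", "rrinrnrir", "rrir"
Leaf count: 12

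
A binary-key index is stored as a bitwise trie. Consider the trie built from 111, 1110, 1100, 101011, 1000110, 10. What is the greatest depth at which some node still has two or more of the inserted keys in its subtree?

3

The deepest shared node is where two words last agree before diverging.
e.g. "111" and "1110" share the prefix "111" of length 3; no pair shares a longer one.
Longest shared-prefix length: 3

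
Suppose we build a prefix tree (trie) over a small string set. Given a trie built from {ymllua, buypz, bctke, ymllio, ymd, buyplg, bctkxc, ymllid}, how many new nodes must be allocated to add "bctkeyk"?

"bctke" is already a path in the trie; the remaining "yk" must be added.
Each of the 2 remaining characters creates one node.

2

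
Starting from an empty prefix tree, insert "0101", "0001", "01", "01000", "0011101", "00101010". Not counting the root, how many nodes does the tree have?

19

Count nodes per top-level branch (shared prefixes stored once):
  '0'-branch (0001, 00101010, 0011101, 01, 01000, 0101): 19 nodes
Sum: 19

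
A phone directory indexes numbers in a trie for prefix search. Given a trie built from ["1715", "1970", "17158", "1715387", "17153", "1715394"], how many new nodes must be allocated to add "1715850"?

2

Walking "1715850" from the root, the first 5 characters ("17158") follow existing edges; "5" is the first miss.
Each of the 2 remaining characters creates one node.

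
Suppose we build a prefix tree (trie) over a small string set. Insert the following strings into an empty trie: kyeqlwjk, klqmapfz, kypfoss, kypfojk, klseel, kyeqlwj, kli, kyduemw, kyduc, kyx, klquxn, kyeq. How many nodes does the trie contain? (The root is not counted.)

37

Trace insertions, counting only characters that open a new branch:
  "kyeqlwjk" → 8 new (k, y, e, q, l, w, j, k)
  "klqmapfz" → prefix "k" already present; 7 new (l, q, m, a, p, f, z)
  "kypfoss" → prefix "ky" already present; 5 new (p, f, o, s, s)
  "kypfojk" → prefix "kypfo" already present; 2 new (j, k)
  "klseel" → prefix "kl" already present; 4 new (s, e, e, l)
  "kyeqlwj" → prefix "kyeqlwj" already present; 0 new (none)
  "kli" → prefix "kl" already present; 1 new (i)
  "kyduemw" → prefix "ky" already present; 5 new (d, u, e, m, w)
  "kyduc" → prefix "kydu" already present; 1 new (c)
  "kyx" → prefix "ky" already present; 1 new (x)
  "klquxn" → prefix "klq" already present; 3 new (u, x, n)
  "kyeq" → prefix "kyeq" already present; 0 new (none)
Total nodes = 8 + 7 + 5 + 2 + 4 + 0 + 1 + 5 + 1 + 1 + 3 + 0 = 37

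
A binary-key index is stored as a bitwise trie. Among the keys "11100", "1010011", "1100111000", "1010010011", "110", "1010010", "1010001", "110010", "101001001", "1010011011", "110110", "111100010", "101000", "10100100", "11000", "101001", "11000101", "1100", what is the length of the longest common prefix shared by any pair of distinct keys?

9

The deepest shared node is where two words last agree before diverging.
"101001001" and "1010010011" agree on "101001001" (9 characters) before diverging; nothing deeper is shared.
Longest shared-prefix length: 9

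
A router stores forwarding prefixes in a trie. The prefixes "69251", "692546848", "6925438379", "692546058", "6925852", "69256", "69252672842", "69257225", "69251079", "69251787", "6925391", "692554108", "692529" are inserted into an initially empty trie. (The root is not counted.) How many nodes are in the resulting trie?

48

Count nodes per top-level branch (shared prefixes stored once):
  '6'-branch (69251, 69251079, 69251787, 69252672842, 692529, 6925391, 6925438379, 692546058, 692546848, 692554108, 69256, 69257225, 6925852): 48 nodes
Sum: 48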